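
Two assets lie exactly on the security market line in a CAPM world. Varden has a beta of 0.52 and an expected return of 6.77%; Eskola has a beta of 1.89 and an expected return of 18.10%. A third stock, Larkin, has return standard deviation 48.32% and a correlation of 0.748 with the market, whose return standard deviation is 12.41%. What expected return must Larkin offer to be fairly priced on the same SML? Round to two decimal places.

26.56%

MRP = (18.10% − 6.77%) / (1.89 − 0.52) = 8.2701%
R_f = 6.77% − 0.52 × 8.2701% = 2.4695%
β_Larkin = ρ·σ_i/σ_m = 0.748 × 48.32 / 12.41 = 2.9124
E(R_Larkin) = R_f + β × MRP = 2.4695% + 2.9124 × 8.2701% = 26.56%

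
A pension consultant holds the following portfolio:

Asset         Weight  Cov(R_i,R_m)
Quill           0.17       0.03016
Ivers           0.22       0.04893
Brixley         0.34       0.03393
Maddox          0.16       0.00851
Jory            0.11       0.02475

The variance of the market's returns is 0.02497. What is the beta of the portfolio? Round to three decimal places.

1.262

β_Quill = 0.03016 / 0.02497 = 1.2078
β_Ivers = 0.04893 / 0.02497 = 1.9596
β_Brixley = 0.03393 / 0.02497 = 1.3588
β_Maddox = 0.00851 / 0.02497 = 0.3408
β_Jory = 0.02475 / 0.02497 = 0.9912
β_P = Σ w_i β_i = 0.17×1.2078 + 0.22×1.9596 + 0.34×1.3588 + 0.16×0.3408 + 0.11×0.9912 = 1.2620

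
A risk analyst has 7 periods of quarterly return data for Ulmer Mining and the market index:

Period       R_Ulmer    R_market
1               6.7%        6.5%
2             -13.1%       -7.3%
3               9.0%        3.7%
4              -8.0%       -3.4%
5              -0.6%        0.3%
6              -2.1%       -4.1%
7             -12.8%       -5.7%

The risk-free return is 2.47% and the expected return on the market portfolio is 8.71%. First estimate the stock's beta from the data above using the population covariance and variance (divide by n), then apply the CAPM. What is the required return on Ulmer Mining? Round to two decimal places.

12.53%

Mean R_i = (6.7 − 13.1 + 9.0 − 8.0 − 0.6 − 2.1 − 12.8) / 7 = -2.9857%
Mean R_m = (6.5 − 7.3 + 3.7 − 3.4 + 0.3 − 4.1 − 5.7) / 7 = -1.4286%
Σ(R_i − R̄_i)(R_m − R̄_m) = 251.2129  ⇒  Cov = 251.2129 / 7 = 35.8876
Σ(R_m − R̄_m)² = 155.8943  ⇒  Var(R_m) = 155.8943 / 7 = 22.2706
β = Cov / Var(R_m) = 35.8876 / 22.2706 = 1.6114
MRP = 8.71% − 2.47% = 6.24%
E(R) = R_f + β × MRP = 2.47% + 1.6114 × 6.24% = 12.53%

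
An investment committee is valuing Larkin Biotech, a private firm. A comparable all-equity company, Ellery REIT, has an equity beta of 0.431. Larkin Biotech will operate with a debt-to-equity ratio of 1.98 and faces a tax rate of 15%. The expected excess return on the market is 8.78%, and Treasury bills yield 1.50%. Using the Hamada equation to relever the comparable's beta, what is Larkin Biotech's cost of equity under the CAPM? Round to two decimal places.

β_L = β_U × [1 + (1 − t)(D/E)] = 0.431 × [1 + (1 − 0.15) × 1.98]
    = 0.431 × [1 + 0.85 × 1.98] = 0.431 × 2.6830 = 1.1564
E(R) = R_f + β_L × MRP = 1.50% + 1.1564 × 8.78% = 11.65%

11.65%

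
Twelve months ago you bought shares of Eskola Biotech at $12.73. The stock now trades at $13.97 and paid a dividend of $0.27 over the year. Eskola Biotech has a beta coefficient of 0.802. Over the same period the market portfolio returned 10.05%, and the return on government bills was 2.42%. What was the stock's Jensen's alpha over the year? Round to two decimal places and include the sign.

Realised HPR = (P1 + D1 − P0) / P0 = (13.97 + 0.27 − 12.73) / 12.73 = 1.51 / 12.73 = 11.8617%
MRP = 10.05% − 2.42% = 7.63%
CAPM required = R_f + β·MRP = 2.42% + 0.802 × 7.63% = 8.53926%
α = realised − required = 11.8617% − 8.53926% = +3.32%

+3.32%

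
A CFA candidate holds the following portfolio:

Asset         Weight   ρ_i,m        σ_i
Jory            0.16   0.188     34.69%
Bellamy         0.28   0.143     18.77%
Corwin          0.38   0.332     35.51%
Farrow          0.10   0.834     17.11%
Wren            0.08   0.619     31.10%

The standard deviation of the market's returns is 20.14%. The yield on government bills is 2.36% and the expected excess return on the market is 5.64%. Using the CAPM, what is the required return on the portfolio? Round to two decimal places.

4.95%

β_Jory = 0.188 × 34.69% / 20.14% = 0.3238
β_Bellamy = 0.143 × 18.77% / 20.14% = 0.1333
β_Corwin = 0.332 × 35.51% / 20.14% = 0.5854
β_Farrow = 0.834 × 17.11% / 20.14% = 0.7085
β_Wren = 0.619 × 31.10% / 20.14% = 0.9559
β_P = Σ w_i β_i = 0.16×0.3238 + 0.28×0.1333 + 0.38×0.5854 + 0.10×0.7085 + 0.08×0.9559 = 0.4589
E(R_P) = R_f + β_P × MRP = 2.36% + 0.4589 × 5.64% = 4.95%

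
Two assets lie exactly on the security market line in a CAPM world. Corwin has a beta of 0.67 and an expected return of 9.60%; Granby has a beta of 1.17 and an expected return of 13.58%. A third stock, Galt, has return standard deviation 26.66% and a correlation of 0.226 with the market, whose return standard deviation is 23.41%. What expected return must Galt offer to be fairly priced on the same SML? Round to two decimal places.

MRP = (13.58% − 9.60%) / (1.17 − 0.67) = 7.9600%
R_f = 9.60% − 0.67 × 7.9600% = 4.2668%
β_Galt = ρ·σ_i/σ_m = 0.226 × 26.66 / 23.41 = 0.2574
E(R_Galt) = R_f + β × MRP = 4.2668% + 0.2574 × 7.9600% = 6.32%

6.32%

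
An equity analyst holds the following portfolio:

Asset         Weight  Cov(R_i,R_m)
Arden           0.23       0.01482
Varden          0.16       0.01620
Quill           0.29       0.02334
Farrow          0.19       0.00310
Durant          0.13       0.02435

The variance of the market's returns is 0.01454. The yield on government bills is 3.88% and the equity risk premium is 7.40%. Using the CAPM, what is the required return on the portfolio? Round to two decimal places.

12.29%

β_Arden = 0.01482 / 0.01454 = 1.0193
β_Varden = 0.01620 / 0.01454 = 1.1142
β_Quill = 0.02334 / 0.01454 = 1.6052
β_Farrow = 0.00310 / 0.01454 = 0.2132
β_Durant = 0.02435 / 0.01454 = 1.6747
β_P = Σ w_i β_i = 0.23×1.0193 + 0.16×1.1142 + 0.29×1.6052 + 0.19×0.2132 + 0.13×1.6747 = 1.1364
E(R_P) = R_f + β_P × MRP = 3.88% + 1.1364 × 7.40% = 12.29%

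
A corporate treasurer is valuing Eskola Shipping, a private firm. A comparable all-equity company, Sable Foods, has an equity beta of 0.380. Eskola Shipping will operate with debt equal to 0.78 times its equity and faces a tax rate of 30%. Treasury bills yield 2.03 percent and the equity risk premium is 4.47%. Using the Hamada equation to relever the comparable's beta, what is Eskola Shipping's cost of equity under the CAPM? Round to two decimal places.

4.66%

β_L = β_U × [1 + (1 − t)(D/E)] = 0.380 × [1 + (1 − 0.30) × 0.78]
    = 0.380 × [1 + 0.70 × 0.78] = 0.380 × 1.5460 = 0.5875
E(R) = R_f + β_L × MRP = 2.03% + 0.5875 × 4.47% = 4.66%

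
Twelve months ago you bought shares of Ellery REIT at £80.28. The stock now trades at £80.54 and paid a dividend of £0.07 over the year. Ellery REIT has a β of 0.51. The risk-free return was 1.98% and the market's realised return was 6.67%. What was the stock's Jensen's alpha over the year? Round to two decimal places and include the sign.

Realised HPR = (P1 + D1 − P0) / P0 = (80.54 + 0.07 − 80.28) / 80.28 = 0.33 / 80.28 = 0.4111%
MRP = 6.67% − 1.98% = 4.69%
CAPM required = R_f + β·MRP = 1.98% + 0.51 × 4.69% = 4.3719%
α = realised − required = 0.4111% − 4.3719% = -3.96%

-3.96%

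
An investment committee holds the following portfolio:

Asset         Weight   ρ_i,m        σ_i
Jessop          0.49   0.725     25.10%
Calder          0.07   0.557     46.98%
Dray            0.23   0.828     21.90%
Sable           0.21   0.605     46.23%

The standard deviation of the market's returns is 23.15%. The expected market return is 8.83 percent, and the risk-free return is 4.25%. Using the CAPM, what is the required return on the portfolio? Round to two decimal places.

8.36%

β_Jessop = 0.725 × 25.10% / 23.15% = 0.7861
β_Calder = 0.557 × 46.98% / 23.15% = 1.1304
β_Dray = 0.828 × 21.90% / 23.15% = 0.7833
β_Sable = 0.605 × 46.23% / 23.15% = 1.2082
β_P = Σ w_i β_i = 0.49×0.7861 + 0.07×1.1304 + 0.23×0.7833 + 0.21×1.2082 = 0.8982
MRP = 8.83% − 4.25% = 4.58%
E(R_P) = R_f + β_P × MRP = 4.25% + 0.8982 × 4.58% = 8.36%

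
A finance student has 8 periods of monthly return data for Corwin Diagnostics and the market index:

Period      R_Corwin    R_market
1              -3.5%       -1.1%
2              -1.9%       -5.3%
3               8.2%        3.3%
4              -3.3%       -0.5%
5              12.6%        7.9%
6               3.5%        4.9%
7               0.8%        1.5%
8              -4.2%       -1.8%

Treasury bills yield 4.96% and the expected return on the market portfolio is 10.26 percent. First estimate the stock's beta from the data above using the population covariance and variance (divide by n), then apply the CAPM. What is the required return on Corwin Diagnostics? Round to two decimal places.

11.65%

Mean R_i = (-3.5 − 1.9 + 8.2 − 3.3 + 12.6 + 3.5 + 0.8 − 4.2) / 8 = 1.5250%
Mean R_m = (-1.1 − 5.3 + 3.3 − 0.5 + 7.9 + 4.9 + 1.5 − 1.8) / 8 = 1.1125%
Σ(R_i − R̄_i)(R_m − R̄_m) = 154.5075  ⇒  Cov = 154.5075 / 8 = 19.3134
Σ(R_m − R̄_m)² = 122.4488  ⇒  Var(R_m) = 122.4488 / 8 = 15.3061
β = Cov / Var(R_m) = 19.3134 / 15.3061 = 1.2618
MRP = 10.26% − 4.96% = 5.30%
E(R) = R_f + β × MRP = 4.96% + 1.2618 × 5.30% = 11.65%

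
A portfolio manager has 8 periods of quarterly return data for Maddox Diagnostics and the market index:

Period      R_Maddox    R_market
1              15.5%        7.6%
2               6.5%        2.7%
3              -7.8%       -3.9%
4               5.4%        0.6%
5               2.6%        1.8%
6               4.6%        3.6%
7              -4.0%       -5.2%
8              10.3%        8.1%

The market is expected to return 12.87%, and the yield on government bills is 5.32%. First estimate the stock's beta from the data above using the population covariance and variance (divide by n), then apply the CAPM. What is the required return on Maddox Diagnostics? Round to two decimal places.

Mean R_i = (15.5 + 6.5 − 7.8 + 5.4 + 2.6 + 4.6 − 4.0 + 10.3) / 8 = 4.1375%
Mean R_m = (7.6 + 2.7 − 3.9 + 0.6 + 1.8 + 3.6 − 5.2 + 8.1) / 8 = 1.9125%
Σ(R_i − R̄_i)(R_m − R̄_m) = 231.1763  ⇒  Cov = 231.1763 / 8 = 28.8970
Σ(R_m − R̄_m)² = 160.2088  ⇒  Var(R_m) = 160.2088 / 8 = 20.0261
β = Cov / Var(R_m) = 28.8970 / 20.0261 = 1.4430
MRP = 12.87% − 5.32% = 7.55%
E(R) = R_f + β × MRP = 5.32% + 1.4430 × 7.55% = 16.21%

16.21%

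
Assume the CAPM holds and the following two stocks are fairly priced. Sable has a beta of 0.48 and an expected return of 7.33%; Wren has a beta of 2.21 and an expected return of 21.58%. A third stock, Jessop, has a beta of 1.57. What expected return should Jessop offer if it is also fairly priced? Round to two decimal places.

MRP (SML slope) = (21.58% − 7.33%) / (2.21 − 0.48) = 14.25% / 1.73 = 8.2370%
R_f (intercept) = 7.33% − 0.48 × 8.2370% = 3.3762%
E(R_Jessop) = R_f + β × MRP = 3.3762% + 1.57 × 8.2370% = 16.31%

16.31%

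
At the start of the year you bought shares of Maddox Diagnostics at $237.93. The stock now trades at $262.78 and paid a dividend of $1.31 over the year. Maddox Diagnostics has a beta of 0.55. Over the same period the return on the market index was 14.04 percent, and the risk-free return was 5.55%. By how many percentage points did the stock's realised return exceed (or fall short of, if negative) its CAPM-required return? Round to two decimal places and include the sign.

Realised HPR = (P1 + D1 − P0) / P0 = (262.78 + 1.31 − 237.93) / 237.93 = 26.16 / 237.93 = 10.9948%
MRP = 14.04% − 5.55% = 8.49%
CAPM required = R_f + β·MRP = 5.55% + 0.55 × 8.49% = 10.2195%
α = realised − required = 10.9948% − 10.2195% = +0.78%

+0.78%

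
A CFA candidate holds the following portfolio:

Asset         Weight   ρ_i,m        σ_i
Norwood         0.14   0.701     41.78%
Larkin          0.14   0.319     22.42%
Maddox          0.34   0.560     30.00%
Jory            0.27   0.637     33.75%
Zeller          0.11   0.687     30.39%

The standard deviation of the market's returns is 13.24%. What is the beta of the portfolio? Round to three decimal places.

1.429

β_Norwood = 0.701 × 41.78% / 13.24% = 2.2121
β_Larkin = 0.319 × 22.42% / 13.24% = 0.5402
β_Maddox = 0.560 × 30.00% / 13.24% = 1.2689
β_Jory = 0.637 × 33.75% / 13.24% = 1.6238
β_Zeller = 0.687 × 30.39% / 13.24% = 1.5769
β_P = Σ w_i β_i = 0.14×2.2121 + 0.14×0.5402 + 0.34×1.2689 + 0.27×1.6238 + 0.11×1.5769 = 1.4286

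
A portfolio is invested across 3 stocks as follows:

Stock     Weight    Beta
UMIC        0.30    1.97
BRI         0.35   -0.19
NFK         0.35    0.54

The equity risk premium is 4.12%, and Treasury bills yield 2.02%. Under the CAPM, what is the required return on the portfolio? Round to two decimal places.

4.96%

β_P = Σ w_i β_i = 0.30×1.97 + 0.35×-0.19 + 0.35×0.54 = 0.7135
E(R_P) = R_f + β_P × MRP = 2.02% + 0.7135 × 4.12% = 4.96%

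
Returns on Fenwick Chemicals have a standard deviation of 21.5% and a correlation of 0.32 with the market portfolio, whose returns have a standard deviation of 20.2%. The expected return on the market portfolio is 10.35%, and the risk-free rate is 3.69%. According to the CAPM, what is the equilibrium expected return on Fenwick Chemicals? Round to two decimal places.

5.96%

β = ρ × σ_i / σ_m = 0.32 × 21.5% / 20.2% = 0.3406
MRP = 10.35% − 3.69% = 6.66%
E(R) = 3.69% + 0.3406 × 6.66% = 5.96%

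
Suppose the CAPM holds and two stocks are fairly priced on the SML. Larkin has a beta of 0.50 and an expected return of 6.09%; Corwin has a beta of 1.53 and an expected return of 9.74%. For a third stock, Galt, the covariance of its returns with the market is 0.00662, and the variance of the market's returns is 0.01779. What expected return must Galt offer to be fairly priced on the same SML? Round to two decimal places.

5.64%

MRP = (9.74% − 6.09%) / (1.53 − 0.50) = 3.5437%
R_f = 6.09% − 0.50 × 3.5437% = 4.3182%
β_Galt = Cov / Var(R_m) = 0.00662 / 0.01779 = 0.3721
E(R_Galt) = R_f + β × MRP = 4.3182% + 0.3721 × 3.5437% = 5.64%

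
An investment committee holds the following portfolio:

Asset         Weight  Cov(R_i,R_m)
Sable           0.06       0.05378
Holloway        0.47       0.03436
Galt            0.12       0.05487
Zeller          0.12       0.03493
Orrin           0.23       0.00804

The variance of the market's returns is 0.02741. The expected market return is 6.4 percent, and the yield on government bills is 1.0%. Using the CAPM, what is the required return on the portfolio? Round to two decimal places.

7.30%

β_Sable = 0.05378 / 0.02741 = 1.9621
β_Holloway = 0.03436 / 0.02741 = 1.2536
β_Galt = 0.05487 / 0.02741 = 2.0018
β_Zeller = 0.03493 / 0.02741 = 1.2744
β_Orrin = 0.00804 / 0.02741 = 0.2933
β_P = Σ w_i β_i = 0.06×1.9621 + 0.47×1.2536 + 0.12×2.0018 + 0.12×1.2744 + 0.23×0.2933 = 1.1675
MRP = 6.4% − 1.0% = 5.40%
E(R_P) = R_f + β_P × MRP = 1.0% + 1.1675 × 5.4% = 7.30%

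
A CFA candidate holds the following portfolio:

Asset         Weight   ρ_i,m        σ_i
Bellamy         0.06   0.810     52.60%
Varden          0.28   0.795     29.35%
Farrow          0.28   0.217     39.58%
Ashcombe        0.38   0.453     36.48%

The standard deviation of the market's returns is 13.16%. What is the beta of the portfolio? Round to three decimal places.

β_Bellamy = 0.810 × 52.60% / 13.16% = 3.2375
β_Varden = 0.795 × 29.35% / 13.16% = 1.7730
β_Farrow = 0.217 × 39.58% / 13.16% = 0.6526
β_Ashcombe = 0.453 × 36.48% / 13.16% = 1.2557
β_P = Σ w_i β_i = 0.06×3.2375 + 0.28×1.7730 + 0.28×0.6526 + 0.38×1.2557 = 1.3506

1.351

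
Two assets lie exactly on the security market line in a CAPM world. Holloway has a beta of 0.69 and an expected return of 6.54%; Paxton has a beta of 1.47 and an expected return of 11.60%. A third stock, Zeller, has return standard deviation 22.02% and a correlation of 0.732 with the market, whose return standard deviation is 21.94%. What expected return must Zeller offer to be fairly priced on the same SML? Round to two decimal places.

6.83%

MRP = (11.60% − 6.54%) / (1.47 − 0.69) = 6.4872%
R_f = 6.54% − 0.69 × 6.4872% = 2.0638%
β_Zeller = ρ·σ_i/σ_m = 0.732 × 22.02 / 21.94 = 0.7347
E(R_Zeller) = R_f + β × MRP = 2.0638% + 0.7347 × 6.4872% = 6.83%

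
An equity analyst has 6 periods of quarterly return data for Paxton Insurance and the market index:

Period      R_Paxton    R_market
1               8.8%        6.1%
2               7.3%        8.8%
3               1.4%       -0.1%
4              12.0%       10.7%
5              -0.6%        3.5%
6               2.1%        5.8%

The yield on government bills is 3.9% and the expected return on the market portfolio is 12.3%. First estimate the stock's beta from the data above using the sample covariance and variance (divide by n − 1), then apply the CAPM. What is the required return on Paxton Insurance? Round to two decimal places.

Mean R_i = (8.8 + 7.3 + 1.4 + 12.0 − 0.6 + 2.1) / 6 = 5.1667%
Mean R_m = (6.1 + 8.8 − 0.1 + 10.7 + 3.5 + 5.8) / 6 = 5.8000%
Σ(R_i − R̄_i)(R_m − R̄_m) = 76.4600  ⇒  Cov = 76.4600 / 5 = 15.2920
Σ(R_m − R̄_m)² = 73.2000  ⇒  Var(R_m) = 73.2000 / 5 = 14.6400
β = Cov / Var(R_m) = 15.2920 / 14.6400 = 1.0445
MRP = 12.3% − 3.9% = 8.40%
E(R) = R_f + β × MRP = 3.9% + 1.0445 × 8.4% = 12.67%

12.67%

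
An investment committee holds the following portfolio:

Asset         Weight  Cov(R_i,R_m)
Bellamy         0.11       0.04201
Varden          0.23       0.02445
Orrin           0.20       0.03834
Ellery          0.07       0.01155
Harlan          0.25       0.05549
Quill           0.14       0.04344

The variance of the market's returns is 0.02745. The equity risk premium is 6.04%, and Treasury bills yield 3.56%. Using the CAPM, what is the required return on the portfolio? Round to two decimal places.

12.07%

β_Bellamy = 0.04201 / 0.02745 = 1.5304
β_Varden = 0.02445 / 0.02745 = 0.8907
β_Orrin = 0.03834 / 0.02745 = 1.3967
β_Ellery = 0.01155 / 0.02745 = 0.4208
β_Harlan = 0.05549 / 0.02745 = 2.0215
β_Quill = 0.04344 / 0.02745 = 1.5825
β_P = Σ w_i β_i = 0.11×1.5304 + 0.23×0.8907 + 0.20×1.3967 + 0.07×0.4208 + 0.25×2.0215 + 0.14×1.5825 = 1.4089
E(R_P) = R_f + β_P × MRP = 3.56% + 1.4089 × 6.04% = 12.07%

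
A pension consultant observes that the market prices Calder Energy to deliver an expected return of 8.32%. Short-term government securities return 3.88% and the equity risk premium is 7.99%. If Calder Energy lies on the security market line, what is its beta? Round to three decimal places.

0.556

β = (E(R) − R_f) / MRP = (8.32% − 3.88%) / 7.99% = 4.44% / 7.99% = 0.556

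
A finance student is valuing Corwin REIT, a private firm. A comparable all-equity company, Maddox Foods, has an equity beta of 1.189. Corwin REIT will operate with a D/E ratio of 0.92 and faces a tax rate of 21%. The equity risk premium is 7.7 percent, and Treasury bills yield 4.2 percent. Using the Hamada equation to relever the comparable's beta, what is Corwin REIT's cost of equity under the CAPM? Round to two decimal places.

β_L = β_U × [1 + (1 − t)(D/E)] = 1.189 × [1 + (1 − 0.21) × 0.92]
    = 1.189 × [1 + 0.79 × 0.92] = 1.189 × 1.7268 = 2.0532
E(R) = R_f + β_L × MRP = 4.2% + 2.0532 × 7.7% = 20.01%

20.01%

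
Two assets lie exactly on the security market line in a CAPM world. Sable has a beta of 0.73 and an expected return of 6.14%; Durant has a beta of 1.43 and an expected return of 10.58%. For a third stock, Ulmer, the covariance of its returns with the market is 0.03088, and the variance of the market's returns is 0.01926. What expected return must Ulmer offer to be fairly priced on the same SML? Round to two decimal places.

MRP = (10.58% − 6.14%) / (1.43 − 0.73) = 6.3429%
R_f = 6.14% − 0.73 × 6.3429% = 1.5097%
β_Ulmer = Cov / Var(R_m) = 0.03088 / 0.01926 = 1.6033
E(R_Ulmer) = R_f + β × MRP = 1.5097% + 1.6033 × 6.3429% = 11.68%

11.68%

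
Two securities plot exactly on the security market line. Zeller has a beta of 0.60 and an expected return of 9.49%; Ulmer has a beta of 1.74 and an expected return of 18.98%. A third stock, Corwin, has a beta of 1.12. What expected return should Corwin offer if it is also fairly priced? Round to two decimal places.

MRP (SML slope) = (18.98% − 9.49%) / (1.74 − 0.60) = 9.49% / 1.14 = 8.3246%
R_f (intercept) = 9.49% − 0.60 × 8.3246% = 4.4952%
E(R_Corwin) = R_f + β × MRP = 4.4952% + 1.12 × 8.3246% = 13.82%

13.82%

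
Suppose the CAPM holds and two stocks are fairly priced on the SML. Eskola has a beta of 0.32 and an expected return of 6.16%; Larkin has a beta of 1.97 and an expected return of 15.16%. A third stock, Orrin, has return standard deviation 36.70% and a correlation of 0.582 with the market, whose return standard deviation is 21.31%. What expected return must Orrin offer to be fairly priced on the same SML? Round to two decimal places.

MRP = (15.16% − 6.16%) / (1.97 − 0.32) = 5.4545%
R_f = 6.16% − 0.32 × 5.4545% = 4.4146%
β_Orrin = ρ·σ_i/σ_m = 0.582 × 36.70 / 21.31 = 1.0023
E(R_Orrin) = R_f + β × MRP = 4.4146% + 1.0023 × 5.4545% = 9.88%

9.88%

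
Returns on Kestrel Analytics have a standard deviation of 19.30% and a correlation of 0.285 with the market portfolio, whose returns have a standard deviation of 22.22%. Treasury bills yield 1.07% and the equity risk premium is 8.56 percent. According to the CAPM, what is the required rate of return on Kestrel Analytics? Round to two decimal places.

3.19%

β = ρ × σ_i / σ_m = 0.285 × 19.30% / 22.22% = 0.2475
E(R) = 1.07% + 0.2475 × 8.56% = 3.19%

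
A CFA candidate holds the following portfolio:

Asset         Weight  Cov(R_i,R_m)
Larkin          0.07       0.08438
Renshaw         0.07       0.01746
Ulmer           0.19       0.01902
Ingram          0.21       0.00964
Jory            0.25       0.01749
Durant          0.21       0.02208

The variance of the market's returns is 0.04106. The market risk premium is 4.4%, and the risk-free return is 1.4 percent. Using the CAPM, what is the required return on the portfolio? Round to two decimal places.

β_Larkin = 0.08438 / 0.04106 = 2.0550
β_Renshaw = 0.01746 / 0.04106 = 0.4252
β_Ulmer = 0.01902 / 0.04106 = 0.4632
β_Ingram = 0.00964 / 0.04106 = 0.2348
β_Jory = 0.01749 / 0.04106 = 0.4260
β_Durant = 0.02208 / 0.04106 = 0.5377
β_P = Σ w_i β_i = 0.07×2.0550 + 0.07×0.4252 + 0.19×0.4632 + 0.21×0.2348 + 0.25×0.4260 + 0.21×0.5377 = 0.5303
E(R_P) = R_f + β_P × MRP = 1.4% + 0.5303 × 4.4% = 3.73%

3.73%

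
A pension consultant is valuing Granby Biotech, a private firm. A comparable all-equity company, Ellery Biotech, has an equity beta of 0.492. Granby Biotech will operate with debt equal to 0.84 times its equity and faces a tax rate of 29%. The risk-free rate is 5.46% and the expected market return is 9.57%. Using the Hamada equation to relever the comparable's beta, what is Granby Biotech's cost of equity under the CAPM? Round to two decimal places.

8.69%

β_L = β_U × [1 + (1 − t)(D/E)] = 0.492 × [1 + (1 − 0.29) × 0.84]
    = 0.492 × [1 + 0.71 × 0.84] = 0.492 × 1.5964 = 0.7854
MRP = 9.57% − 5.46% = 4.11%
E(R) = R_f + β_L × MRP = 5.46% + 0.7854 × 4.11% = 8.69%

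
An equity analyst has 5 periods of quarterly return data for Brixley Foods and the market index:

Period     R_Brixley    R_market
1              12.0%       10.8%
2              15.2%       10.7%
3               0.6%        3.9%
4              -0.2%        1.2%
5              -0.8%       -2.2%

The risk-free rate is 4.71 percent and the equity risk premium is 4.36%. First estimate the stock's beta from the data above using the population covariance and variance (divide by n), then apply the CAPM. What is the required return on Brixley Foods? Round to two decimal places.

Mean R_i = (12.0 + 15.2 + 0.6 − 0.2 − 0.8) / 5 = 5.3600%
Mean R_m = (10.8 + 10.7 + 3.9 + 1.2 − 2.2) / 5 = 4.8800%
Σ(R_i − R̄_i)(R_m − R̄_m) = 165.3160  ⇒  Cov = 165.3160 / 5 = 33.0632
Σ(R_m − R̄_m)² = 133.5480  ⇒  Var(R_m) = 133.5480 / 5 = 26.7096
β = Cov / Var(R_m) = 33.0632 / 26.7096 = 1.2379
E(R) = R_f + β × MRP = 4.71% + 1.2379 × 4.36% = 10.11%

10.11%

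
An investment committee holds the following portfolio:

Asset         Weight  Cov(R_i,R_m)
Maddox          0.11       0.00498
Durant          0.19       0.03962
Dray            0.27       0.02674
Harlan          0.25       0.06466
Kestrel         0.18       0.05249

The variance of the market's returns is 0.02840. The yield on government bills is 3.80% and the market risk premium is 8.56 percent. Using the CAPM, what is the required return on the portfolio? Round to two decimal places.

β_Maddox = 0.00498 / 0.02840 = 0.1754
β_Durant = 0.03962 / 0.02840 = 1.3951
β_Dray = 0.02674 / 0.02840 = 0.9415
β_Harlan = 0.06466 / 0.02840 = 2.2768
β_Kestrel = 0.05249 / 0.02840 = 1.8482
β_P = Σ w_i β_i = 0.11×0.1754 + 0.19×1.3951 + 0.27×0.9415 + 0.25×2.2768 + 0.18×1.8482 = 1.4404
E(R_P) = R_f + β_P × MRP = 3.80% + 1.4404 × 8.56% = 16.13%

16.13%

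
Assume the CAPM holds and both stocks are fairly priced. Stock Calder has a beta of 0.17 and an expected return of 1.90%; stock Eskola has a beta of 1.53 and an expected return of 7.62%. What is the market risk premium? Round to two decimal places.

Both satisfy E(R) = R_f + β·MRP, so the slope of the SML is
MRP = (7.62% − 1.90%) / (1.53 − 0.17) = 5.72% / 1.36 = 4.2059%

4.21%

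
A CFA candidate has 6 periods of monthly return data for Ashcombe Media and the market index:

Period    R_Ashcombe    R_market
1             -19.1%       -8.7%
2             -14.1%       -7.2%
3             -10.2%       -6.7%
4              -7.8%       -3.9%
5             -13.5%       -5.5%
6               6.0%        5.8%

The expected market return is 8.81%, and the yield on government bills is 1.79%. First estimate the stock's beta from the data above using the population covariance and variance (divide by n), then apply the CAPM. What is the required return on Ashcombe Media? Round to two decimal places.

13.01%

Mean R_i = (-19.1 − 14.1 − 10.2 − 7.8 − 13.5 + 6.0) / 6 = -9.7833%
Mean R_m = (-8.7 − 7.2 − 6.7 − 3.9 − 5.5 + 5.8) / 6 = -4.3667%
Σ(R_i − R̄_i)(R_m − R̄_m) = 219.1767  ⇒  Cov = 219.1767 / 6 = 36.5295
Σ(R_m − R̄_m)² = 137.1133  ⇒  Var(R_m) = 137.1133 / 6 = 22.8522
β = Cov / Var(R_m) = 36.5295 / 22.8522 = 1.5985
MRP = 8.81% − 1.79% = 7.02%
E(R) = R_f + β × MRP = 1.79% + 1.5985 × 7.02% = 13.01%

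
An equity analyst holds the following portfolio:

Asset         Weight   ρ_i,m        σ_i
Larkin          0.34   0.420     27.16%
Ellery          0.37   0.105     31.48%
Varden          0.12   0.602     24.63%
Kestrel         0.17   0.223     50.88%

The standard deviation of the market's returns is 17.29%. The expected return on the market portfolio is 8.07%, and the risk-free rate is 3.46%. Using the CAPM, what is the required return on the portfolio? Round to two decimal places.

β_Larkin = 0.420 × 27.16% / 17.29% = 0.6598
β_Ellery = 0.105 × 31.48% / 17.29% = 0.1912
β_Varden = 0.602 × 24.63% / 17.29% = 0.8576
β_Kestrel = 0.223 × 50.88% / 17.29% = 0.6562
β_P = Σ w_i β_i = 0.34×0.6598 + 0.37×0.1912 + 0.12×0.8576 + 0.17×0.6562 = 0.5095
MRP = 8.07% − 3.46% = 4.61%
E(R_P) = R_f + β_P × MRP = 3.46% + 0.5095 × 4.61% = 5.81%

5.81%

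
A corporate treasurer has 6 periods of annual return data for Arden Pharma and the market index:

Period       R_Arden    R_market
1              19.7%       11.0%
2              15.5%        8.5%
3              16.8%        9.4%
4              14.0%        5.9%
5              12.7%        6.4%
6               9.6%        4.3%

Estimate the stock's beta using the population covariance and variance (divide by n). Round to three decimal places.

1.360

Mean R_i = (19.7 + 15.5 + 16.8 + 14.0 + 12.7 + 9.6) / 6 = 14.7167%
Mean R_m = (11.0 + 8.5 + 9.4 + 5.9 + 6.4 + 4.3) / 6 = 7.5833%
Σ(R_i − R̄_i)(R_m − R̄_m) = 41.9217  ⇒  Cov = 41.9217 / 6 = 6.9870
Σ(R_m − R̄_m)² = 30.8283  ⇒  Var(R_m) = 30.8283 / 6 = 5.1381
β = Cov / Var(R_m) = 6.9870 / 5.1381 = 1.3598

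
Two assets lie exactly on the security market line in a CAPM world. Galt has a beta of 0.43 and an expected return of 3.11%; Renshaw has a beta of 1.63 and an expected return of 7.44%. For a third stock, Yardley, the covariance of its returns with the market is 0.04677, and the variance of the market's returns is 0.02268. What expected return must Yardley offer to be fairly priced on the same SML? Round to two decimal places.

MRP = (7.44% − 3.11%) / (1.63 − 0.43) = 3.6083%
R_f = 3.11% − 0.43 × 3.6083% = 1.5584%
β_Yardley = Cov / Var(R_m) = 0.04677 / 0.02268 = 2.0622
E(R_Yardley) = R_f + β × MRP = 1.5584% + 2.0622 × 3.6083% = 9.00%

9.00%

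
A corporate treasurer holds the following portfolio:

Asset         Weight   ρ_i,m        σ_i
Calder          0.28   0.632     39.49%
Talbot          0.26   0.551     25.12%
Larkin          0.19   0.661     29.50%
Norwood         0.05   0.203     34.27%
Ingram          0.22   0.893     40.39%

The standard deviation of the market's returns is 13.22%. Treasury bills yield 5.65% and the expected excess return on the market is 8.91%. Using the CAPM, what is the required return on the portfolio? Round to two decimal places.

β_Calder = 0.632 × 39.49% / 13.22% = 1.8879
β_Talbot = 0.551 × 25.12% / 13.22% = 1.0470
β_Larkin = 0.661 × 29.50% / 13.22% = 1.4750
β_Norwood = 0.203 × 34.27% / 13.22% = 0.5262
β_Ingram = 0.893 × 40.39% / 13.22% = 2.7283
β_P = Σ w_i β_i = 0.28×1.8879 + 0.26×1.0470 + 0.19×1.4750 + 0.05×0.5262 + 0.22×2.7283 = 1.7076
E(R_P) = R_f + β_P × MRP = 5.65% + 1.7076 × 8.91% = 20.86%

20.86%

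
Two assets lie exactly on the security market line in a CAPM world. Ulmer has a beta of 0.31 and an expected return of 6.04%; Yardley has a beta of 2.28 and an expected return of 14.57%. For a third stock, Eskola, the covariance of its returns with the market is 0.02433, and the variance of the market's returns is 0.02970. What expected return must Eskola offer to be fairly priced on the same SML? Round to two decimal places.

8.24%

MRP = (14.57% − 6.04%) / (2.28 − 0.31) = 4.3299%
R_f = 6.04% − 0.31 × 4.3299% = 4.6977%
β_Eskola = Cov / Var(R_m) = 0.02433 / 0.02970 = 0.8192
E(R_Eskola) = R_f + β × MRP = 4.6977% + 0.8192 × 4.3299% = 8.24%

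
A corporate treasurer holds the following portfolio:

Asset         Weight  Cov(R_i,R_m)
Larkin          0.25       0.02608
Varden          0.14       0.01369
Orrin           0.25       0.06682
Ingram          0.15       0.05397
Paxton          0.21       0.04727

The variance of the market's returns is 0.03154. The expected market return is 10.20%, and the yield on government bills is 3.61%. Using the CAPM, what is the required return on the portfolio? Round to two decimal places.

12.63%

β_Larkin = 0.02608 / 0.03154 = 0.8269
β_Varden = 0.01369 / 0.03154 = 0.4341
β_Orrin = 0.06682 / 0.03154 = 2.1186
β_Ingram = 0.05397 / 0.03154 = 1.7112
β_Paxton = 0.04727 / 0.03154 = 1.4987
β_P = Σ w_i β_i = 0.25×0.8269 + 0.14×0.4341 + 0.25×2.1186 + 0.15×1.7112 + 0.21×1.4987 = 1.3686
MRP = 10.20% − 3.61% = 6.59%
E(R_P) = R_f + β_P × MRP = 3.61% + 1.3686 × 6.59% = 12.63%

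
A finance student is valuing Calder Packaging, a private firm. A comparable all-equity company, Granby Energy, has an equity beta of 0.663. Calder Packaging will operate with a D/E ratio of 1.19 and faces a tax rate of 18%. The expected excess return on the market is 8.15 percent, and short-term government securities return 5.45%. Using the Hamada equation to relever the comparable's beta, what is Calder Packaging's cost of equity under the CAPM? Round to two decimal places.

16.13%

β_L = β_U × [1 + (1 − t)(D/E)] = 0.663 × [1 + (1 − 0.18) × 1.19]
    = 0.663 × [1 + 0.82 × 1.19] = 0.663 × 1.9758 = 1.3100
E(R) = R_f + β_L × MRP = 5.45% + 1.3100 × 8.15% = 16.13%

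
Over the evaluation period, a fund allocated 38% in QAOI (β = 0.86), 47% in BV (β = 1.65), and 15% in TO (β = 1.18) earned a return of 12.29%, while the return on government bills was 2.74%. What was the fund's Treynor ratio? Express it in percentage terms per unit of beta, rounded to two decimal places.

β_P = 0.38×0.86 + 0.47×1.65 + 0.15×1.18 = 1.2793
Treynor = (R_P − R_f) / β_P = (12.29% − 2.74%) / 1.2793 = 9.55% / 1.2793 = 7.47%

7.47%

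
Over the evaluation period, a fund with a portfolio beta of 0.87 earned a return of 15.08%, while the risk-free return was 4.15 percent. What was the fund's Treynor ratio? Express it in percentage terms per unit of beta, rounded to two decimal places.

12.56%

Treynor = (R_P − R_f) / β_P = (15.08% − 4.15%) / 0.8700 = 10.93% / 0.8700 = 12.56%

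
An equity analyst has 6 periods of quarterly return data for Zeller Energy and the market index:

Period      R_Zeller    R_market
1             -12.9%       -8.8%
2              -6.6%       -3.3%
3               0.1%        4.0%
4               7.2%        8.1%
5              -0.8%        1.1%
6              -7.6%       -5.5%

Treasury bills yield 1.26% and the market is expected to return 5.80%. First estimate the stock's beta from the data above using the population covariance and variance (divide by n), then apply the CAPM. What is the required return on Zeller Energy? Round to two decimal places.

6.30%

Mean R_i = (-12.9 − 6.6 + 0.1 + 7.2 − 0.8 − 7.6) / 6 = -3.4333%
Mean R_m = (-8.8 − 3.3 + 4.0 + 8.1 + 1.1 − 5.5) / 6 = -0.7333%
Σ(R_i − R̄_i)(R_m − R̄_m) = 219.8333  ⇒  Cov = 219.8333 / 6 = 36.6389
Σ(R_m − R̄_m)² = 198.1733  ⇒  Var(R_m) = 198.1733 / 6 = 33.0289
β = Cov / Var(R_m) = 36.6389 / 33.0289 = 1.1093
MRP = 5.80% − 1.26% = 4.54%
E(R) = R_f + β × MRP = 1.26% + 1.1093 × 4.54% = 6.30%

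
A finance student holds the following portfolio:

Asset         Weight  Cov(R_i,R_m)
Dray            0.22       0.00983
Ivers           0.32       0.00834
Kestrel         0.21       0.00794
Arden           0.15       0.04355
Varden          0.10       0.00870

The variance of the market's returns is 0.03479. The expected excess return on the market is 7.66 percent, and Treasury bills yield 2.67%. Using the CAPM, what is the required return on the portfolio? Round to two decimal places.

β_Dray = 0.00983 / 0.03479 = 0.2826
β_Ivers = 0.00834 / 0.03479 = 0.2397
β_Kestrel = 0.00794 / 0.03479 = 0.2282
β_Arden = 0.04355 / 0.03479 = 1.2518
β_Varden = 0.00870 / 0.03479 = 0.2501
β_P = Σ w_i β_i = 0.22×0.2826 + 0.32×0.2397 + 0.21×0.2282 + 0.15×1.2518 + 0.10×0.2501 = 0.3996
E(R_P) = R_f + β_P × MRP = 2.67% + 0.3996 × 7.66% = 5.73%

5.73%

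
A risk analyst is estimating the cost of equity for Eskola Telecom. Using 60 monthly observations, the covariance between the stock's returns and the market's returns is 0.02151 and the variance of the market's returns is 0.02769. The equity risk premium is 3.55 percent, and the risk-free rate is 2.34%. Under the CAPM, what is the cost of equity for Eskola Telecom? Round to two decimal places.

5.10%

β = Cov(R_i, R_m) / Var(R_m) = 0.02151 / 0.02769 = 0.7768
E(R) = R_f + β × MRP = 2.34% + 0.7768 × 3.55% = 5.10%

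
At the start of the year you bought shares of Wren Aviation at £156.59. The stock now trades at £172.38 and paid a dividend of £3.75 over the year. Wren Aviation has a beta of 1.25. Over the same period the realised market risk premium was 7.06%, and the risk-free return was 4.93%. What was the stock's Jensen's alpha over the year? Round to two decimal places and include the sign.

-1.28%

Realised HPR = (P1 + D1 − P0) / P0 = (172.38 + 3.75 − 156.59) / 156.59 = 19.54 / 156.59 = 12.4784%
CAPM required = R_f + β·MRP = 4.93% + 1.25 × 7.06% = 13.7550%
α = realised − required = 12.4784% − 13.7550% = -1.28%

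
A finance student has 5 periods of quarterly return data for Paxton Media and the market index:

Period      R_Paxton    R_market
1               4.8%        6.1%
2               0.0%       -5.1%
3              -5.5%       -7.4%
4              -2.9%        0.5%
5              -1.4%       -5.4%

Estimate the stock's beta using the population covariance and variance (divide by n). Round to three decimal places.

Mean R_i = (4.8 + 0.0 − 5.5 − 2.9 − 1.4) / 5 = -1.0000%
Mean R_m = (6.1 − 5.1 − 7.4 + 0.5 − 5.4) / 5 = -2.2600%
Σ(R_i − R̄_i)(R_m − R̄_m) = 64.7900  ⇒  Cov = 64.7900 / 5 = 12.9580
Σ(R_m − R̄_m)² = 121.8520  ⇒  Var(R_m) = 121.8520 / 5 = 24.3704
β = Cov / Var(R_m) = 12.9580 / 24.3704 = 0.5317

0.532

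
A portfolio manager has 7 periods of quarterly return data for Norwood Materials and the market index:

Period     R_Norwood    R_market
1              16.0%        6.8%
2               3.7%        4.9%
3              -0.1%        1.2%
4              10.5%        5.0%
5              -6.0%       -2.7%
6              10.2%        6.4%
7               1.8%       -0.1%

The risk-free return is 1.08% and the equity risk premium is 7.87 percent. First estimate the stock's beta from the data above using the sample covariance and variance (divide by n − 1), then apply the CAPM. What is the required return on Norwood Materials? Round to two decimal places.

16.01%

Mean R_i = (16.0 + 3.7 − 0.1 + 10.5 − 6.0 + 10.2 + 1.8) / 7 = 5.1571%
Mean R_m = (6.8 + 4.9 + 1.2 + 5.0 − 2.7 + 6.4 − 0.1) / 7 = 3.0714%
Σ(R_i − R̄_i)(R_m − R̄_m) = 149.7314  ⇒  Cov = 149.7314 / 6 = 24.9552
Σ(R_m − R̄_m)² = 78.9143  ⇒  Var(R_m) = 78.9143 / 6 = 13.1524
β = Cov / Var(R_m) = 24.9552 / 13.1524 = 1.8974
E(R) = R_f + β × MRP = 1.08% + 1.8974 × 7.87% = 16.01%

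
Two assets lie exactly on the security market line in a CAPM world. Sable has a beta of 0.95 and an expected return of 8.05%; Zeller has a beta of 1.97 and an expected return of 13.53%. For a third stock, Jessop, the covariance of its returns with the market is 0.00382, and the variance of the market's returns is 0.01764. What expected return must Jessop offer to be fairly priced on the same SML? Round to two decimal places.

MRP = (13.53% − 8.05%) / (1.97 − 0.95) = 5.3725%
R_f = 8.05% − 0.95 × 5.3725% = 2.9461%
β_Jessop = Cov / Var(R_m) = 0.00382 / 0.01764 = 0.2166
E(R_Jessop) = R_f + β × MRP = 2.9461% + 0.2166 × 5.3725% = 4.11%

4.11%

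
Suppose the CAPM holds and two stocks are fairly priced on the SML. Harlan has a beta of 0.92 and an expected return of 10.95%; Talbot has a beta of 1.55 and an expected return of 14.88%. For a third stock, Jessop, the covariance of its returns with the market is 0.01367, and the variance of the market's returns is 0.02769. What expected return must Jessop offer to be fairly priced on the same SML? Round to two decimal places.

MRP = (14.88% − 10.95%) / (1.55 − 0.92) = 6.2381%
R_f = 10.95% − 0.92 × 6.2381% = 5.2109%
β_Jessop = Cov / Var(R_m) = 0.01367 / 0.02769 = 0.4937
E(R_Jessop) = R_f + β × MRP = 5.2109% + 0.4937 × 6.2381% = 8.29%

8.29%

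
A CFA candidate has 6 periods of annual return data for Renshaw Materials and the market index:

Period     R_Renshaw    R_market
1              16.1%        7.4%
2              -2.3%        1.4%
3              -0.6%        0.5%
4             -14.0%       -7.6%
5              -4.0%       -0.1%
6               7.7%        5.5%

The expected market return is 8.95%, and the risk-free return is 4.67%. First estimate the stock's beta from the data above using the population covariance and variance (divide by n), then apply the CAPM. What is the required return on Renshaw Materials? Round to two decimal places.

12.86%

Mean R_i = (16.1 − 2.3 − 0.6 − 14.0 − 4.0 + 7.7) / 6 = 0.4833%
Mean R_m = (7.4 + 1.4 + 0.5 − 7.6 − 0.1 + 5.5) / 6 = 1.1833%
Σ(R_i − R̄_i)(R_m − R̄_m) = 261.3383  ⇒  Cov = 261.3383 / 6 = 43.5564
Σ(R_m − R̄_m)² = 136.5883  ⇒  Var(R_m) = 136.5883 / 6 = 22.7647
β = Cov / Var(R_m) = 43.5564 / 22.7647 = 1.9133
MRP = 8.95% − 4.67% = 4.28%
E(R) = R_f + β × MRP = 4.67% + 1.9133 × 4.28% = 12.86%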